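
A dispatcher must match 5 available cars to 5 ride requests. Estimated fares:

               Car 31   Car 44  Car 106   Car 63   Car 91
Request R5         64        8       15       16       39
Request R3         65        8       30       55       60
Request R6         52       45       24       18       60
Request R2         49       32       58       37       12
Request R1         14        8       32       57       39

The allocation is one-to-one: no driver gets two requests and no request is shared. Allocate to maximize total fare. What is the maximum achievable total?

Maximum total: $284

Optimal: Car 31→Request R5 ($64), Car 44→Request R6 ($45), Car 106→Request R2 ($58), Car 63→Request R1 ($57), Car 91→Request R3 ($60) — total 64+45+58+57+60 = $284.
Row-greedy (each driver in turn takes its best remaining request) gives $264, worse by 20.
Swapping Car 106↔Car 31 (Car 106→Request R5 $15, Car 31→Request R2 $49) loses 58.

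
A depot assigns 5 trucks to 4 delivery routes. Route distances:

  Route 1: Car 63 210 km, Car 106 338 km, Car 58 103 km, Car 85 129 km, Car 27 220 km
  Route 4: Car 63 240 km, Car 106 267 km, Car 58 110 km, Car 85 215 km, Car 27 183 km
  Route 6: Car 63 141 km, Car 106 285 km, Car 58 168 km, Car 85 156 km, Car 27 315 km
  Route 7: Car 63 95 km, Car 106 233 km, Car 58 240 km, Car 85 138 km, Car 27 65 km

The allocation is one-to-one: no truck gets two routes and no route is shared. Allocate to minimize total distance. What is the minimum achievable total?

Optimal: Car 85→Route 1 (129 km), Car 58→Route 4 (110 km), Car 63→Route 6 (141 km), Car 27→Route 7 (65 km) — total 129+110+141+65 = 445 km.
Min-entry greedy (repeatedly take the single cheapest remaining cell) gives 524 km, worse by 79.

Min total: 445 km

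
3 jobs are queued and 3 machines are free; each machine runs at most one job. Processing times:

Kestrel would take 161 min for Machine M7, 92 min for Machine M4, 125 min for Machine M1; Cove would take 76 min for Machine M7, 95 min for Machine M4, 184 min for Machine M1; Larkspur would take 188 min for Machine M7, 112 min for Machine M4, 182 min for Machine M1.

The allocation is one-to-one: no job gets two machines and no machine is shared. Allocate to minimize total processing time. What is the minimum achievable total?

This is a one-to-one assignment (minimum-cost bipartite matching).
Optimal: Kestrel→Machine M1 (125 min), Cove→Machine M7 (76 min), Larkspur→Machine M4 (112 min) — total 125+76+112 = 313 min.
Min-entry greedy (repeatedly take the single cheapest remaining cell) gives 350 min, worse by 37.
Swapping Cove↔Kestrel (Cove→Machine M1 184 min, Kestrel→Machine M7 161 min) adds 144.
Every other assignment is strictly worse.

Minimum total: 313 min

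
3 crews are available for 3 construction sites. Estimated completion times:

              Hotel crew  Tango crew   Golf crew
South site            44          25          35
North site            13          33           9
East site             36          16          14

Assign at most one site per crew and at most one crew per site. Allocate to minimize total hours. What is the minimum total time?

Optimal: Hotel crew→North site (13 hours), Tango crew→South site (25 hours), Golf crew→East site (14 hours) — total 13+25+14 = 52 hours.
Column-greedy (each site in turn goes to its cheapest remaining crew) gives 70 hours, worse by 18.
Next-best assignment: Hotel crew→North site, Tango crew→East site, Golf crew→South site = 64 hours.
No other one-to-one assignment undercuts 52 hours.

Min total: 52 hours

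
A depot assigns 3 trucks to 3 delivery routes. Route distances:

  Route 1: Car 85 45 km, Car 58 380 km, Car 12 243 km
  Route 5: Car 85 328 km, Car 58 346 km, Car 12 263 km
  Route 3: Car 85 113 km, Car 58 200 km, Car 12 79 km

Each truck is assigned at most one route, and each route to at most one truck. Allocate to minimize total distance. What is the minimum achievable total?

This is the linear assignment problem.
Optimal: Car 85→Route 1 (45 km), Car 58→Route 5 (346 km), Car 12→Route 3 (79 km) — total 45+346+79 = 470 km.
Row-greedy (each truck in turn takes its cheapest remaining route) gives 508 km, worse by 38.
No other one-to-one assignment undercuts 470 km.

Min total: 470 km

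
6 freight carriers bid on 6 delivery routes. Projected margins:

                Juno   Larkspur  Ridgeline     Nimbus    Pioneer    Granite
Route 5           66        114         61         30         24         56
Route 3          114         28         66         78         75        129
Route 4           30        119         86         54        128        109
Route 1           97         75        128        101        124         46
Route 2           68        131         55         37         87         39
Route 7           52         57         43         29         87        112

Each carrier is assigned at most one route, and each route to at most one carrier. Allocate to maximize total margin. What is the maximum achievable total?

Max total: $647k

Optimal: Juno→Route 3 ($114k), Larkspur→Route 2 ($131k), Ridgeline→Route 5 ($61k), Nimbus→Route 1 ($101k), Pioneer→Route 4 ($128k), Granite→Route 7 ($112k) — total 114+131+61+101+128+112 = $647k.
Next-best assignment: Juno→Route 5, Larkspur→Route 2, Ridgeline→Route 1, Nimbus→Route 3, Pioneer→Route 4, Granite→Route 7 = $643k.
Swapping Ridgeline↔Granite (Ridgeline→Route 7 $43k, Granite→Route 5 $56k) loses 74.
Checked against all permutations: $647k is optimal.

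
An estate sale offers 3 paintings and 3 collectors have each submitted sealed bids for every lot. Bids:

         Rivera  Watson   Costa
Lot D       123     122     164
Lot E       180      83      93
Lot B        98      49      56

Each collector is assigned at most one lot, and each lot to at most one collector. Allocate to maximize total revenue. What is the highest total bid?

Max total: $393

Treat this as an assignment problem: match each collector to one lot.
Optimal: Rivera→Lot E ($180), Watson→Lot B ($49), Costa→Lot D ($164) — total 180+49+164 = $393.
Row-greedy (each collector in turn takes its best remaining lot) gives $358, worse by 35.
Next-best assignment: Rivera→Lot E, Watson→Lot D, Costa→Lot B = $358.
Checked against all permutations: $393 is optimal.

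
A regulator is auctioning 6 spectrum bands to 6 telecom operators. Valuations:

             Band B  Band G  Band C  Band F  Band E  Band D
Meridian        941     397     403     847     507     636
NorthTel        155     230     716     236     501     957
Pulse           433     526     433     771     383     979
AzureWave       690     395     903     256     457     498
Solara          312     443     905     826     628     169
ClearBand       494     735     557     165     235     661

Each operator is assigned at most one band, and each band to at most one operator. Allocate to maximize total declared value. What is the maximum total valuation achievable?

This is the linear assignment problem.
Optimal: Meridian→Band B ($941M), NorthTel→Band D ($957M), Pulse→Band F ($771M), AzureWave→Band C ($903M), Solara→Band E ($628M), ClearBand→Band G ($735M) — total 941+957+771+903+628+735 = $4935M.
Column-greedy (each band in turn goes to its best remaining operator) gives $4351M, worse by 584.
Next-best assignment: Meridian→Band B, NorthTel→Band E, Pulse→Band D, AzureWave→Band C, Solara→Band F, ClearBand→Band G = $4885M.
No other one-to-one assignment exceeds $4935M.

Max total: $4935M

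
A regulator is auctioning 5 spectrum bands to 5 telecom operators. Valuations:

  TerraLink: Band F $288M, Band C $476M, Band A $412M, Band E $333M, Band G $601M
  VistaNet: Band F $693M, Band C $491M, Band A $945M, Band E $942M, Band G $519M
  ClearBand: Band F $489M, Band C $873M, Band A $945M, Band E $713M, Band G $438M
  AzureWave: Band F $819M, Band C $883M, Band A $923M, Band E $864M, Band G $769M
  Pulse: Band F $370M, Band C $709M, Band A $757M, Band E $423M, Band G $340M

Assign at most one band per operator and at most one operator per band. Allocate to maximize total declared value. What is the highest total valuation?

Maximum total: $4016M

This is a one-to-one assignment (maximum-weight bipartite matching).
Optimal: TerraLink→Band G ($601M), VistaNet→Band E ($942M), ClearBand→Band A ($945M), AzureWave→Band F ($819M), Pulse→Band C ($709M) — total 601+942+945+819+709 = $4016M.
Max-entry greedy (repeatedly take the single best remaining cell) gives $3512M, worse by 504.
Next-best assignment: TerraLink→Band G, VistaNet→Band E, ClearBand→Band C, AzureWave→Band F, Pulse→Band A = $3992M.
No other one-to-one assignment exceeds $4016M.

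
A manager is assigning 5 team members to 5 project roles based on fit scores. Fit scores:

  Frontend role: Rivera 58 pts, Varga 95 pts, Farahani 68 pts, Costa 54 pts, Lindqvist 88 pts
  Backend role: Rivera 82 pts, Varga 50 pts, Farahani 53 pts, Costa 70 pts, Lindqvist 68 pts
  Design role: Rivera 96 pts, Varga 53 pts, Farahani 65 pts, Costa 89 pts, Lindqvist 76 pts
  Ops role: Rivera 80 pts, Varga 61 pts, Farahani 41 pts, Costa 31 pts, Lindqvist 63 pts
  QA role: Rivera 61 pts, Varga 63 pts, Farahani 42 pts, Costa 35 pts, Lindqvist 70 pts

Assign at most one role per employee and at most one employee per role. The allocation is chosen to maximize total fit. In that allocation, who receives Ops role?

Optimal: Rivera→Ops role (80 pts), Varga→Frontend role (95 pts), Farahani→Backend role (53 pts), Costa→Design role (89 pts), Lindqvist→QA role (70 pts) — total 80+95+53+89+70 = 387 pts.
Column-greedy (each role in turn goes to its best remaining employee) gives 371 pts, worse by 16.
Next-best assignment: Rivera→Ops role, Varga→Frontend role, Farahani→Design role, Costa→Backend role, Lindqvist→QA role = 380 pts.
Swapping Lindqvist↔Rivera (Lindqvist→Ops role 63 pts, Rivera→QA role 61 pts) loses 26.
Every other assignment is strictly worse.
Rivera's own top role is Design role (96 pts), but forcing Rivera→Design role and reassigning the rest optimally gives only 372 pts — worse by 15.

Rivera receives Ops role.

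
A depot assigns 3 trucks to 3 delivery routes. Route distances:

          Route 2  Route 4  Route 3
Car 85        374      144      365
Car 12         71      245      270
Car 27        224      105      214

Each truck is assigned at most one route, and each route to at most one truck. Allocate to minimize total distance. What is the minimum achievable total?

This is a one-to-one assignment (minimum-cost bipartite matching).
Optimal: Car 85→Route 4 (144 km), Car 12→Route 2 (71 km), Car 27→Route 3 (214 km) — total 144+71+214 = 429 km.
Min-entry greedy (repeatedly take the single cheapest remaining cell) gives 541 km, worse by 112.
Every other assignment is strictly worse.

Minimum total: 429 km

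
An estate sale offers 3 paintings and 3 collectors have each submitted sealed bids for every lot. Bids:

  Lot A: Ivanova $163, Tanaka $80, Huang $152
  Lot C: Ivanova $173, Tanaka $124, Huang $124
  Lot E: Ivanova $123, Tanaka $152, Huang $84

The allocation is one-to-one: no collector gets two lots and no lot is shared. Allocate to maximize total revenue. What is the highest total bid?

Treat this as an assignment problem: match each collector to one lot.
Optimal: Ivanova→Lot C ($173), Tanaka→Lot E ($152), Huang→Lot A ($152) — total 173+152+152 = $477.
Column-greedy (each lot in turn goes to its best remaining collector) gives $371, worse by 106.
Next-best assignment: Ivanova→Lot A, Tanaka→Lot E, Huang→Lot C = $439.

Max total: $477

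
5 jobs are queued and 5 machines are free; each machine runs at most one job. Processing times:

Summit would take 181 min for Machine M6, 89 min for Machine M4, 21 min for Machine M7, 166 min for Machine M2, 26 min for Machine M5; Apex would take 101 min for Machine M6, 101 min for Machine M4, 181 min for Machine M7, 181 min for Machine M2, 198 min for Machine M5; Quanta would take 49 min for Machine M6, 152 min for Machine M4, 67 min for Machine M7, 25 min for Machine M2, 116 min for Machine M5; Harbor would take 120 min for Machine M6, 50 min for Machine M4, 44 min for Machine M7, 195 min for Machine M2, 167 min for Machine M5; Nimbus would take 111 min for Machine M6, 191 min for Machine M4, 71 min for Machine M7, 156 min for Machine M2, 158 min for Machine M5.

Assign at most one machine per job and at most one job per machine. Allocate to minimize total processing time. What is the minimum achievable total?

Min total: 273 min

Optimal: Summit→Machine M5 (26 min), Apex→Machine M6 (101 min), Quanta→Machine M2 (25 min), Harbor→Machine M4 (50 min), Nimbus→Machine M7 (71 min) — total 26+101+25+50+71 = 273 min.
Column-greedy (each machine in turn goes to its cheapest remaining job) gives 474 min, worse by 201.
No other one-to-one assignment undercuts 273 min.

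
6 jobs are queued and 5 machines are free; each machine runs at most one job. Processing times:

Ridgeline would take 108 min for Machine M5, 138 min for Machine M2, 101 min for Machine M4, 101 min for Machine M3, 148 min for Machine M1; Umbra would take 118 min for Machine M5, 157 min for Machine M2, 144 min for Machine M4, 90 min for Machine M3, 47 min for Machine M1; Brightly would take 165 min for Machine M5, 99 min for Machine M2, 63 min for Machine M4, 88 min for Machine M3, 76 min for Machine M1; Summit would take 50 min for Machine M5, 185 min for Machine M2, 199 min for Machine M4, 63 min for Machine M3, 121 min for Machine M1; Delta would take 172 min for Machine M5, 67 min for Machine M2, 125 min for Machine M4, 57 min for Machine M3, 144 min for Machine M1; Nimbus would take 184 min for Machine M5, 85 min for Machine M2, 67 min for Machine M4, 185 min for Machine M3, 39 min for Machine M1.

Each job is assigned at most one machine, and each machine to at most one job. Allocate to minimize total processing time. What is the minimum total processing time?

This is a one-to-one assignment (minimum-cost bipartite matching).
Optimal: Summit→Machine M5 (50 min), Nimbus→Machine M2 (85 min), Brightly→Machine M4 (63 min), Delta→Machine M3 (57 min), Umbra→Machine M1 (47 min) — total 50+85+63+57+47 = 302 min.
Column-greedy (each machine in turn goes to its cheapest remaining job) gives 309 min, worse by 7.

Minimum total: 302 min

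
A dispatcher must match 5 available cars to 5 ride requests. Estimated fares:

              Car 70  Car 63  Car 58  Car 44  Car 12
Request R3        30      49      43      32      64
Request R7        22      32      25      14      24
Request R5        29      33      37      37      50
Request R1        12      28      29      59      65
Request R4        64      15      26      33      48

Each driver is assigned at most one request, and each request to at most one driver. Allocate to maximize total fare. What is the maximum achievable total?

Optimal: Car 70→Request R4 ($64), Car 63→Request R7 ($32), Car 58→Request R5 ($37), Car 44→Request R1 ($59), Car 12→Request R3 ($64) — total 64+32+37+59+64 = $256.
Next-best assignment: Car 70→Request R4, Car 63→Request R7, Car 58→Request R3, Car 44→Request R1, Car 12→Request R5 = $248.
Checked against all permutations: $256 is optimal.

Max total: $256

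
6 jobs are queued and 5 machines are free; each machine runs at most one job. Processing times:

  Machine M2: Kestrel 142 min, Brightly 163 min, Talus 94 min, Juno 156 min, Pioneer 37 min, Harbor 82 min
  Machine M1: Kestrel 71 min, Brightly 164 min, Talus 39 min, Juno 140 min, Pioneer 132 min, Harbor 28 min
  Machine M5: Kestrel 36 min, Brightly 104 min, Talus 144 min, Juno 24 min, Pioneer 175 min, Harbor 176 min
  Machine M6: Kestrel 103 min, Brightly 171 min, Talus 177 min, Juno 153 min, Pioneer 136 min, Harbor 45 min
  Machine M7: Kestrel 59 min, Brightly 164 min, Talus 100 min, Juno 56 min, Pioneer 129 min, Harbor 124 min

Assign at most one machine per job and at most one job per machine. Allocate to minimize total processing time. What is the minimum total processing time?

Minimum total: 204 min

Optimal: Pioneer→Machine M2 (37 min), Talus→Machine M1 (39 min), Juno→Machine M5 (24 min), Harbor→Machine M6 (45 min), Kestrel→Machine M7 (59 min) — total 37+39+24+45+59 = 204 min.
Column-greedy (each machine in turn goes to its cheapest remaining job) gives 292 min, worse by 88.
No other one-to-one assignment undercuts 204 min.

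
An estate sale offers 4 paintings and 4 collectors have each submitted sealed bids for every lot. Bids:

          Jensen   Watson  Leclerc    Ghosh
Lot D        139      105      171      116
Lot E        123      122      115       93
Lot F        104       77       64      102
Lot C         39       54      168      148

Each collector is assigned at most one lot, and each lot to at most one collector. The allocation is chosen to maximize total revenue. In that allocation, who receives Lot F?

Optimal: Jensen→Lot F ($104), Watson→Lot E ($122), Leclerc→Lot D ($171), Ghosh→Lot C ($148) — total 104+122+171+148 = $545.
Swapping Ghosh↔Jensen (Ghosh→Lot F $102, Jensen→Lot C $39) loses 111.
Jensen's own top lot is Lot D ($139), but forcing Jensen→Lot D and reassigning the rest optimally gives only $531 — worse by 14.

Jensen receives Lot F.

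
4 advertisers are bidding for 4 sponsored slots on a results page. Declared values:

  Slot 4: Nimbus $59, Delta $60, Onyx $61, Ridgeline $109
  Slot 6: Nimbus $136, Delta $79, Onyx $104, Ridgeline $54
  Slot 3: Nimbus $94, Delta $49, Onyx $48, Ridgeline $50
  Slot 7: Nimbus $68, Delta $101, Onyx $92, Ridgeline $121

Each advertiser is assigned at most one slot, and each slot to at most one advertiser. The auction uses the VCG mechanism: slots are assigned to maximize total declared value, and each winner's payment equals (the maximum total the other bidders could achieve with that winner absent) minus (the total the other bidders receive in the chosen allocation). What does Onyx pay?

Efficient allocation: Nimbus→Slot 3 ($94), Delta→Slot 7 ($101), Onyx→Slot 6 ($104), Ridgeline→Slot 4 ($109); total welfare W = $408.
Onyx receives Slot 6 at value $104, so the others get W − 104 = $304.
Without Onyx: best allocation of the remaining 3 bidders over all 4 slots is Nimbus→Slot 6 ($136), Delta→Slot 7 ($101), Ridgeline→Slot 4 ($109), total $346.
VCG payment = (others' best without Onyx) − (others' welfare with Onyx) = 346 − 304 = $42.

Onyx pays $42.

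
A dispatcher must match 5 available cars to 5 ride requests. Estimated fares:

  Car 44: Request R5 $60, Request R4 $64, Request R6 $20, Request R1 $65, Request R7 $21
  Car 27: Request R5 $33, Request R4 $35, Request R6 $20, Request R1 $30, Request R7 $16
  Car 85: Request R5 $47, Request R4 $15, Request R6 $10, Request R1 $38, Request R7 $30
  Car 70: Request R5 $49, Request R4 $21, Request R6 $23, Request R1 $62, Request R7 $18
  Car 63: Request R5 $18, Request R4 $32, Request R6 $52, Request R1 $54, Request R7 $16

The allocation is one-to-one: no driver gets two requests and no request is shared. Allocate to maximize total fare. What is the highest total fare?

Optimal: Car 44→Request R4 ($64), Car 27→Request R5 ($33), Car 85→Request R7 ($30), Car 70→Request R1 ($62), Car 63→Request R6 ($52) — total 64+33+30+62+52 = $241.
Column-greedy (each request in turn goes to its best remaining driver) gives $239, worse by 2.
Swapping Car 70↔Car 63 (Car 70→Request R6 $23, Car 63→Request R1 $54) loses 37.

Max total: $241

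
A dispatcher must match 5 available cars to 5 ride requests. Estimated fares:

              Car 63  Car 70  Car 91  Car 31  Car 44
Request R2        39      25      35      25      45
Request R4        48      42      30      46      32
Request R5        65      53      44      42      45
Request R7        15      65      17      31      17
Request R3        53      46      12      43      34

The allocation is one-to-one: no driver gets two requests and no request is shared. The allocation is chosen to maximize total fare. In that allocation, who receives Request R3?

This is the linear assignment problem.
Optimal: Car 63→Request R3 ($53), Car 70→Request R7 ($65), Car 91→Request R5 ($44), Car 31→Request R4 ($46), Car 44→Request R2 ($45) — total 53+65+44+46+45 = $253.
Row-greedy (each driver in turn takes its best remaining request) gives $245, worse by 8.
Next-best assignment: Car 63→Request R5, Car 70→Request R7, Car 91→Request R4, Car 31→Request R3, Car 44→Request R2 = $248.
Swapping Car 70↔Car 31 (Car 70→Request R4 $42, Car 31→Request R7 $31) loses 38.
Car 63's own top request is Request R5 ($65), but forcing Car 63→Request R5 and reassigning the rest optimally gives only $248 — worse by 5.

Car 63 receives Request R3.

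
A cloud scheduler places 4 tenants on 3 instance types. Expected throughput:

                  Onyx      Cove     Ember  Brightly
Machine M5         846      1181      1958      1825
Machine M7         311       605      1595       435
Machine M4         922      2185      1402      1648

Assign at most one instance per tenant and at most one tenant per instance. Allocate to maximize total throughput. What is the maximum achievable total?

Treat this as an assignment problem: match each tenant to one instance.
Optimal: Brightly→Machine M5 (1825 ops/s), Ember→Machine M7 (1595 ops/s), Cove→Machine M4 (2185 ops/s) — total 1825+1595+2185 = 5605 ops/s.
Column-greedy (each instance in turn goes to its best remaining tenant) gives 4211 ops/s, worse by 1394.
Every other assignment is strictly worse.

Maximum total: 5605 ops/s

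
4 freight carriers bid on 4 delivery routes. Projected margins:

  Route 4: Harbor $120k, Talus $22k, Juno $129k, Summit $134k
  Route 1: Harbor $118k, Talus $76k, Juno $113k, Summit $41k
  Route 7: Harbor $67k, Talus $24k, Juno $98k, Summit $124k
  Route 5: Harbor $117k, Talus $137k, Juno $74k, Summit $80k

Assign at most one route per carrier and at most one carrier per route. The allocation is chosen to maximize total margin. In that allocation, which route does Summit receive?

Summit receives Route 7.

Treat this as an assignment problem: match each carrier to one route.
Optimal: Harbor→Route 1 ($118k), Talus→Route 5 ($137k), Juno→Route 4 ($129k), Summit→Route 7 ($124k) — total 118+137+129+124 = $508k.
Column-greedy (each route in turn goes to its best remaining carrier) gives $487k, worse by 21.
Summit's own top route is Route 4 ($134k), but forcing Summit→Route 4 and reassigning the rest optimally gives only $487k — worse by 21.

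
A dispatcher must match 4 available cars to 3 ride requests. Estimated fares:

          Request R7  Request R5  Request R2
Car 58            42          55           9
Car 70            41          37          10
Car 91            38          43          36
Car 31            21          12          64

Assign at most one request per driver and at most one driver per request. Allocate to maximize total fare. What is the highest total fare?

Max total: $160

Treat this as an assignment problem: match each driver to one request.
Optimal: Car 70→Request R7 ($41), Car 58→Request R5 ($55), Car 31→Request R2 ($64) — total 41+55+64 = $160.
Next-best assignment: Car 91→Request R7, Car 58→Request R5, Car 31→Request R2 = $157.
Every other assignment is strictly worse.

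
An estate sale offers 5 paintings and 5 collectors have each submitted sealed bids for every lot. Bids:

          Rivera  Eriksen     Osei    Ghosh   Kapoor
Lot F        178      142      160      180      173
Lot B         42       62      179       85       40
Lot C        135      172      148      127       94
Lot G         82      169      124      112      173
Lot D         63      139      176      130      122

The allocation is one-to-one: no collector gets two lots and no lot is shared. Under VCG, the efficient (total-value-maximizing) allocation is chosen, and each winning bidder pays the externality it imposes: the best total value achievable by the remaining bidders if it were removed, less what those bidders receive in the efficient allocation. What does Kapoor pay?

Kapoor pays $4.

Efficient allocation: Rivera→Lot F ($178), Eriksen→Lot C ($172), Osei→Lot B ($179), Ghosh→Lot D ($130), Kapoor→Lot G ($173); total welfare W = $832.
Kapoor receives Lot G at value $173, so the others get W − 173 = $659.
Without Kapoor: best allocation of the remaining 4 bidders over all 5 lots is Rivera→Lot C ($135), Eriksen→Lot G ($169), Osei→Lot B ($179), Ghosh→Lot F ($180), total $663.
VCG payment = (others' best without Kapoor) − (others' welfare with Kapoor) = 663 − 659 = $4.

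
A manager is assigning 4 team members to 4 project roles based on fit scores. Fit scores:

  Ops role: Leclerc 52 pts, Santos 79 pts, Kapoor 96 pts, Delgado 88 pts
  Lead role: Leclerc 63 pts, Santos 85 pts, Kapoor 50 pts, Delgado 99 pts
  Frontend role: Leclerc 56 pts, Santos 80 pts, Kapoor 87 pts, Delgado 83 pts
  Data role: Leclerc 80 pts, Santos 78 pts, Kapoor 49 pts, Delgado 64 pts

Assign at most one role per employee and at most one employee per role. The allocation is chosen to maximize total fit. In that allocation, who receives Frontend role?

Santos receives Frontend role.

Optimal: Leclerc→Data role (80 pts), Santos→Frontend role (80 pts), Kapoor→Ops role (96 pts), Delgado→Lead role (99 pts) — total 80+80+96+99 = 355 pts.
Row-greedy (each employee in turn takes its best remaining role) gives 344 pts, worse by 11.
Next-best assignment: Leclerc→Data role, Santos→Ops role, Kapoor→Frontend role, Delgado→Lead role = 345 pts.
Santos's own top role is Lead role (85 pts), but forcing Santos→Lead role and reassigning the rest optimally gives only 344 pts — worse by 11.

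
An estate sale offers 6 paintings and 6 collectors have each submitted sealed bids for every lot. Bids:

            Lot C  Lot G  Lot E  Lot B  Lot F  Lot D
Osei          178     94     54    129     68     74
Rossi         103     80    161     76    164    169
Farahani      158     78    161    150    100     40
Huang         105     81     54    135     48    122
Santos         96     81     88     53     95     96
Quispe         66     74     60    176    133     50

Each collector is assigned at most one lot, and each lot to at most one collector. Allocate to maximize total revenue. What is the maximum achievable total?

Optimal: Osei→Lot C ($178), Rossi→Lot F ($164), Farahani→Lot E ($161), Huang→Lot D ($122), Santos→Lot G ($81), Quispe→Lot B ($176) — total 178+164+161+122+81+176 = $882.
Column-greedy (each lot in turn goes to its best remaining collector) gives $792, worse by 90.
No other one-to-one assignment exceeds $882.

Max total: $882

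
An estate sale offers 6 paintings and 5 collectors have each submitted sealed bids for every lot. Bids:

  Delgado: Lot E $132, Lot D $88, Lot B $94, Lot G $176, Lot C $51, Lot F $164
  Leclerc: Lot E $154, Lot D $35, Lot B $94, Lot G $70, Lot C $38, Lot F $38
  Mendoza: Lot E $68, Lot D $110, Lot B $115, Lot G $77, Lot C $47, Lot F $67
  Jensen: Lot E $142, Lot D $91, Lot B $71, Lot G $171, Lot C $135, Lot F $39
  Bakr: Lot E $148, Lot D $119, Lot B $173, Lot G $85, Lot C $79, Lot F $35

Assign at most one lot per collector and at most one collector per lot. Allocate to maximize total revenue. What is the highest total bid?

This is a one-to-one assignment (maximum-weight bipartite matching).
Optimal: Delgado→Lot F ($164), Leclerc→Lot E ($154), Mendoza→Lot D ($110), Jensen→Lot G ($171), Bakr→Lot B ($173) — total 164+154+110+171+173 = $772.

Maximum total: $772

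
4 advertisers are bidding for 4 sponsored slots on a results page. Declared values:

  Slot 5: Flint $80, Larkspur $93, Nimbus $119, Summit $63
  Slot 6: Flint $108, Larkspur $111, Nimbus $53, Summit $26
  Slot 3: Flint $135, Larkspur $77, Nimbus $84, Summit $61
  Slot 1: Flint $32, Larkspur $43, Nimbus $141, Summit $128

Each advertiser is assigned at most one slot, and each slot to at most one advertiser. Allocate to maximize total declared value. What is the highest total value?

This is a one-to-one assignment (maximum-weight bipartite matching).
Optimal: Flint→Slot 3 ($135), Larkspur→Slot 6 ($111), Nimbus→Slot 5 ($119), Summit→Slot 1 ($128) — total 135+111+119+128 = $493.
Row-greedy (each advertiser in turn takes its best remaining slot) gives $450, worse by 43.
Next-best assignment: Flint→Slot 3, Larkspur→Slot 6, Nimbus→Slot 1, Summit→Slot 5 = $450.

Max total: $493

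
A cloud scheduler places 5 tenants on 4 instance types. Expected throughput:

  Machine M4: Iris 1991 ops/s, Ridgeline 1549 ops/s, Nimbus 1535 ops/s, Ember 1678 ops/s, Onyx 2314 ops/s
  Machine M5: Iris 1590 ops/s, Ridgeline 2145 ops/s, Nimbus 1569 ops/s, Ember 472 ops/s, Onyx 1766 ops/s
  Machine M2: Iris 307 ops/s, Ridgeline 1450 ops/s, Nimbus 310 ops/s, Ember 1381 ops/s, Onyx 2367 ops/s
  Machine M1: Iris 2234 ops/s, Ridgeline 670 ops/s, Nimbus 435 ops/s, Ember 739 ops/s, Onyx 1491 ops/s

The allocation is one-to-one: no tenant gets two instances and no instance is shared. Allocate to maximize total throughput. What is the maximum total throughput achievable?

Treat this as an assignment problem: match each tenant to one instance.
Optimal: Ember→Machine M4 (1678 ops/s), Ridgeline→Machine M5 (2145 ops/s), Onyx→Machine M2 (2367 ops/s), Iris→Machine M1 (2234 ops/s) — total 1678+2145+2367+2234 = 8424 ops/s.
Column-greedy (each instance in turn goes to its best remaining tenant) gives 8074 ops/s, worse by 350.
Next-best assignment: Nimbus→Machine M4, Ridgeline→Machine M5, Onyx→Machine M2, Iris→Machine M1 = 8281 ops/s.

Maximum total: 8424 ops/s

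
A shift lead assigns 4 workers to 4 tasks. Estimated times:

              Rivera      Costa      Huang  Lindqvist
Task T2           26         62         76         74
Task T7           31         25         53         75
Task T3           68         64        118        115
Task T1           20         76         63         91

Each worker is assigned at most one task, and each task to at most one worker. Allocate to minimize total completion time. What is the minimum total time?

Minimum total: 211 min

Optimal: Rivera→Task T1 (20 min), Costa→Task T3 (64 min), Huang→Task T7 (53 min), Lindqvist→Task T2 (74 min) — total 20+64+53+74 = 211 min.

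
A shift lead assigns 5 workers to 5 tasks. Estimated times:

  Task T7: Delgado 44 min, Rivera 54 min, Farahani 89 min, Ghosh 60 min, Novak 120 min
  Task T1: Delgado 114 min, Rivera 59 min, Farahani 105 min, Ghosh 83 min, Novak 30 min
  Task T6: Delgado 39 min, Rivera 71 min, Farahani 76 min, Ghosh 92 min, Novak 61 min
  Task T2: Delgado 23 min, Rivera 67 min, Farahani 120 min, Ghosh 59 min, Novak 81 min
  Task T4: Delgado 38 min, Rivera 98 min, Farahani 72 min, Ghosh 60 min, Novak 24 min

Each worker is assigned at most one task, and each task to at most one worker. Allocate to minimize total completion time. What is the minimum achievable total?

This is the linear assignment problem.
Optimal: Delgado→Task T2 (23 min), Rivera→Task T1 (59 min), Farahani→Task T6 (76 min), Ghosh→Task T7 (60 min), Novak→Task T4 (24 min) — total 23+59+76+60+24 = 242 min.
Checked against all permutations: 242 min is optimal.

Min total: 242 min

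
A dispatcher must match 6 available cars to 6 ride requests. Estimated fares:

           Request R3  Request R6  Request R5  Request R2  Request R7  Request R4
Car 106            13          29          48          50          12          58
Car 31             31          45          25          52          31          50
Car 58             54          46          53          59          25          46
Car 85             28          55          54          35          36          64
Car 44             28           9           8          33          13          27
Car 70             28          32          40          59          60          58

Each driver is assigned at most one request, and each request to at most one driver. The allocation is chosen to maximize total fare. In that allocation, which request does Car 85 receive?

Car 85 receives Request R6.

Optimal: Car 106→Request R4 ($58), Car 31→Request R2 ($52), Car 58→Request R5 ($53), Car 85→Request R6 ($55), Car 44→Request R3 ($28), Car 70→Request R7 ($60) — total 58+52+53+55+28+60 = $306.
Column-greedy (each request in turn goes to its best remaining driver) gives $274, worse by 32.
Every other assignment is strictly worse.
Car 85's own top request is Request R4 ($64), but forcing Car 85→Request R4 and reassigning the rest optimally gives only $304 — worse by 2.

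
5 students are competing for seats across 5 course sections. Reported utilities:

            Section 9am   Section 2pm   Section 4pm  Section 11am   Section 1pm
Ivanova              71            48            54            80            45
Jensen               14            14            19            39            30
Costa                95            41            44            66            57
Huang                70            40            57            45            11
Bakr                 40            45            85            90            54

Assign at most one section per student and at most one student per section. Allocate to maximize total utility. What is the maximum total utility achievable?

Max total: 330 points

Treat this as an assignment problem: match each student to one section.
Optimal: Ivanova→Section 11am (80 points), Jensen→Section 1pm (30 points), Costa→Section 9am (95 points), Huang→Section 2pm (40 points), Bakr→Section 4pm (85 points) — total 80+30+95+40+85 = 330 points.
Row-greedy (each student in turn takes its best remaining section) gives 307 points, worse by 23.
Checked against all permutations: 330 points is optimal.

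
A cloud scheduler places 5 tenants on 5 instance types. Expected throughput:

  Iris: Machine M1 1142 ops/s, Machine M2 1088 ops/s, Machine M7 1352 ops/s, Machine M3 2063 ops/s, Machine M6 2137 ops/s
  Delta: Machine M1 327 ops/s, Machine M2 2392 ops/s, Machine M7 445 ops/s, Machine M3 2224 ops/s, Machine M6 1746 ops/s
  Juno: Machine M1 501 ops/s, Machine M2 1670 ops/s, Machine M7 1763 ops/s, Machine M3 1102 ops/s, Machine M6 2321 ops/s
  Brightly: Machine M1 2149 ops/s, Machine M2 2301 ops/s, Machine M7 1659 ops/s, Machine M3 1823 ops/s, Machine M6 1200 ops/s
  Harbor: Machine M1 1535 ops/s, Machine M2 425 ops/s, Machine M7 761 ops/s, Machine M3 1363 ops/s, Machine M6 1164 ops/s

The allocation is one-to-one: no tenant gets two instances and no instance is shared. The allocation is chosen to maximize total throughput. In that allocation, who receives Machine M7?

Optimal: Iris→Machine M3 (2063 ops/s), Delta→Machine M2 (2392 ops/s), Juno→Machine M6 (2321 ops/s), Brightly→Machine M7 (1659 ops/s), Harbor→Machine M1 (1535 ops/s) — total 2063+2392+2321+1659+1535 = 9970 ops/s.
Row-greedy (each tenant in turn takes its best remaining instance) gives 9804 ops/s, worse by 166.
Brightly's own top instance is Machine M2 (2301 ops/s), but forcing Brightly→Machine M2 and reassigning the rest optimally gives only 9960 ops/s — worse by 10.

Brightly receives Machine M7.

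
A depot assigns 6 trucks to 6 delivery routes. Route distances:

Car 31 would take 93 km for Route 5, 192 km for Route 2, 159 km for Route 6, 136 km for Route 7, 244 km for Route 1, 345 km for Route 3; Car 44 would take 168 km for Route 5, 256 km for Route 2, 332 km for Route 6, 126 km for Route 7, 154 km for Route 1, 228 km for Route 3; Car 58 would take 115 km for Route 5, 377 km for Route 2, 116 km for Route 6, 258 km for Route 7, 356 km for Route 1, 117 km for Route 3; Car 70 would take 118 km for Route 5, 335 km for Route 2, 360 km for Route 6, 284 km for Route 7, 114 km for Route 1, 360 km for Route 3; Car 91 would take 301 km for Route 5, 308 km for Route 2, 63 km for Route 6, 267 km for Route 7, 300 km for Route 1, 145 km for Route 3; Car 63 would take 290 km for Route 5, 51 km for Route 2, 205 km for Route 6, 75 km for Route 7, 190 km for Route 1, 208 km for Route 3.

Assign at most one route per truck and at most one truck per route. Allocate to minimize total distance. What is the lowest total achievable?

Optimal: Car 31→Route 5 (93 km), Car 44→Route 7 (126 km), Car 58→Route 3 (117 km), Car 70→Route 1 (114 km), Car 91→Route 6 (63 km), Car 63→Route 2 (51 km) — total 93+126+117+114+63+51 = 564 km.
Row-greedy (each truck in turn takes its cheapest remaining route) gives 645 km, worse by 81.
Next-best assignment: Car 31→Route 7, Car 44→Route 1, Car 58→Route 3, Car 70→Route 5, Car 91→Route 6, Car 63→Route 2 = 639 km.

Min total: 564 km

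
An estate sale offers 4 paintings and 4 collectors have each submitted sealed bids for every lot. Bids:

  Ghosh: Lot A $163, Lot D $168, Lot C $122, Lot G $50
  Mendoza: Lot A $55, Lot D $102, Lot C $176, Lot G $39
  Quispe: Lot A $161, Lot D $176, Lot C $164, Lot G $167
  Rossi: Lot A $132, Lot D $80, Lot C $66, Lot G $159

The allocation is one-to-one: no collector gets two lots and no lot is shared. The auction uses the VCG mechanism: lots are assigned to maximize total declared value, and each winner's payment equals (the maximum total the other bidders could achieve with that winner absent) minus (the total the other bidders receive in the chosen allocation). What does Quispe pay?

Efficient allocation: Ghosh→Lot A ($163), Mendoza→Lot C ($176), Quispe→Lot D ($176), Rossi→Lot G ($159); total welfare W = $674.
Quispe receives Lot D at value $176, so the others get W − 176 = $498.
Without Quispe: best allocation of the remaining 3 bidders over all 4 lots is Ghosh→Lot D ($168), Mendoza→Lot C ($176), Rossi→Lot G ($159), total $503.
VCG payment = (others' best without Quispe) − (others' welfare with Quispe) = 503 − 498 = $5.

Quispe pays $5.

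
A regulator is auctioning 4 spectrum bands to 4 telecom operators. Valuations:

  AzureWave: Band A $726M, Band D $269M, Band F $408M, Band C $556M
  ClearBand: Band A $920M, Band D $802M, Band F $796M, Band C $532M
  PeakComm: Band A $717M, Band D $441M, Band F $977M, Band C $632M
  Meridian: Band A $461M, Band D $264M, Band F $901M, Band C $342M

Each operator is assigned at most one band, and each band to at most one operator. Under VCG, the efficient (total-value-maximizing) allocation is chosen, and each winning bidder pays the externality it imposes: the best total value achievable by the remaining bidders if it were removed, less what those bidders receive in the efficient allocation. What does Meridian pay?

Meridian pays $345M.

Efficient allocation: AzureWave→Band A ($726M), ClearBand→Band D ($802M), PeakComm→Band C ($632M), Meridian→Band F ($901M); total welfare W = $3061M.
Meridian receives Band F at value $901M, so the others get W − 901 = $2160M.
Without Meridian: best allocation of the remaining 3 bidders over all 4 bands is AzureWave→Band A ($726M), ClearBand→Band D ($802M), PeakComm→Band F ($977M), total $2505M.
VCG payment = (others' best without Meridian) − (others' welfare with Meridian) = 2505 − 2160 = $345M.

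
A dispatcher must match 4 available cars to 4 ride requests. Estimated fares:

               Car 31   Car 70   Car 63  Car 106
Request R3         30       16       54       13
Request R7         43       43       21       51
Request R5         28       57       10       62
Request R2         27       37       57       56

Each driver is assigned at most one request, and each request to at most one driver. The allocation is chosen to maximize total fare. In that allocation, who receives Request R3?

Car 63 receives Request R3.

This is a one-to-one assignment (maximum-weight bipartite matching).
Optimal: Car 31→Request R7 ($43), Car 70→Request R5 ($57), Car 63→Request R3 ($54), Car 106→Request R2 ($56) — total 43+57+54+56 = $210.
Max-entry greedy (repeatedly take the single best remaining cell) gives $178, worse by 32.
Next-best assignment: Car 31→Request R7, Car 70→Request R2, Car 63→Request R3, Car 106→Request R5 = $196.
Checked against all permutations: $210 is optimal.
Car 63's own top request is Request R2 ($57), but forcing Car 63→Request R2 and reassigning the rest optimally gives only $195 — worse by 15.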